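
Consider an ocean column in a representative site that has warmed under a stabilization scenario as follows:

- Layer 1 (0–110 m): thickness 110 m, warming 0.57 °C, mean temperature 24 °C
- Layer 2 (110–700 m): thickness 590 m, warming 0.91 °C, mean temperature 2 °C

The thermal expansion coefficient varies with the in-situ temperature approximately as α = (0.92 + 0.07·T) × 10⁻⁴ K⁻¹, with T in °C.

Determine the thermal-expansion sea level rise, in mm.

Δh = 73.2 mm

Layer 1: α = (0.92 + 0.07×24)×10⁻⁴ = 2.6×10⁻⁴ K⁻¹
Layer 2: α = (0.92 + 0.07×2)×10⁻⁴ = 1.06×10⁻⁴ K⁻¹
0–110 m: 2.6×10⁻⁴ × 110 × 0.57 = 0.016302 m
0.91 × 590 × 1.06×10⁻⁴ = 0.0569114 m
Δh = 0.016302 + 0.0569114 = 0.0732134 m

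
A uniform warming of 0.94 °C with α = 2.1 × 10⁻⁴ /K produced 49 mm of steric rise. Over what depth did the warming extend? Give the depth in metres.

H ≈ 248 m

H = Δh/(αΔT) = 0.049 / (2.1×10⁻⁴ × 0.94) ≈ 248.2 m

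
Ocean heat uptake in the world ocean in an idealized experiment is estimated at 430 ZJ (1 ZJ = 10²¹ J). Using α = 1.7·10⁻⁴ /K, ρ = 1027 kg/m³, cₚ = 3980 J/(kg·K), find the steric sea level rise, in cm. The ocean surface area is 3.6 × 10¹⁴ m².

Per unit area: Q = 430×10²¹ / (3.6×10¹⁴) ≈ 1.194×10⁹ J/m²
Δh = αQ/(ρcₚ) = 1.7×10⁻⁴ × 1.194×10⁹ / (1027 × 3980) ≈ 0.049659 m

about 5.0 cm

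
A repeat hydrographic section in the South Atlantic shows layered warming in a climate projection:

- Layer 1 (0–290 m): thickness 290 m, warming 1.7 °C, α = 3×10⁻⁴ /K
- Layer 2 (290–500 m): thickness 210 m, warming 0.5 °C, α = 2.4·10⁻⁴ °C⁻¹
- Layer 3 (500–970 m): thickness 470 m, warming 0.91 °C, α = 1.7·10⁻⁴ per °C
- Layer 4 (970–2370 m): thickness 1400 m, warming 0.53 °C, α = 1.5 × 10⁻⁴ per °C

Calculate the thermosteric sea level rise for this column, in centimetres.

Layer 1: 3×10⁻⁴ × 290 × 1.7 = 0.14790 m
Layer 2: 2.4×10⁻⁴ × 0.5 × 210 = 0.02520 m
Layer 3: 1.7×10⁻⁴ × 470 × 0.91 = 0.072709 m
970–2370 m: 0.53 × 1400 × 1.5×10⁻⁴ = 0.11130 m
Δh = 0.14790 + 0.02520 + 0.072709 + 0.11130 = 0.357109 m

35.7 cm of thermosteric rise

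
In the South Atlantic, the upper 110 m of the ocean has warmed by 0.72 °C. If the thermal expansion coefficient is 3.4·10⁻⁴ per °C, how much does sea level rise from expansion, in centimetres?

Δh = αΔT·H = 3.4×10⁻⁴ × 0.72 × 110 = 0.026928 m

2.7 cm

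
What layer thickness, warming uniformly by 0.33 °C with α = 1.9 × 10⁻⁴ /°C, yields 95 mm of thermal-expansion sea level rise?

H = Δh/(αΔT) = 0.095 / (1.9×10⁻⁴ × 0.33) ≈ 1515 m

1520 m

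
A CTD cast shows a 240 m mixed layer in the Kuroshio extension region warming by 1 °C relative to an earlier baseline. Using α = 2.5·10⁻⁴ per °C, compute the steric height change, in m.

Δh = αΔT·H = 2.5×10⁻⁴ × 1 × 240 = 0.06000 m

about 0.0600 m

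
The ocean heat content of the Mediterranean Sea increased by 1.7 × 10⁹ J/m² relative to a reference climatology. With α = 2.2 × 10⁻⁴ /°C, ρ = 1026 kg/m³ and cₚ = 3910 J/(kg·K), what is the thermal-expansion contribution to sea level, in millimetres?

Δh = αQ/(ρcₚ) = 2.2×10⁻⁴ × 1.7×10⁹ / (1026 × 3910) ≈ 0.093228 m

about 93.2 mm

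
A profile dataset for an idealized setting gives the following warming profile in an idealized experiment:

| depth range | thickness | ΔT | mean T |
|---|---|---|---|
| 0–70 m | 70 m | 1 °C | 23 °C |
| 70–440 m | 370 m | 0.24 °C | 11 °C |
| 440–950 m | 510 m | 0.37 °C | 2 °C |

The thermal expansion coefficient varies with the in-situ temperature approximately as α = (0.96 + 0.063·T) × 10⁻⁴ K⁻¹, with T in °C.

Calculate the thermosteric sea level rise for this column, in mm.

52 mm of thermosteric rise

Layer 1: α = (0.96 + 0.063×23)×10⁻⁴ = 2.409×10⁻⁴ K⁻¹
Layer 2: α = (0.96 + 0.063×11)×10⁻⁴ = 1.653×10⁻⁴ K⁻¹
Layer 3: α = (0.96 + 0.063×2)×10⁻⁴ = 1.086×10⁻⁴ K⁻¹
Layer 1: 1 × 2.409×10⁻⁴ × 70 = 0.016863 m
0.24 × 1.653×10⁻⁴ × 370 = 0.01467864 m
0.37 × 510 × 1.086×10⁻⁴ = 0.02049282 m
Δh = 0.016863 + 0.01467864 + 0.02049282 = 0.05203446 m ≈ 52 mm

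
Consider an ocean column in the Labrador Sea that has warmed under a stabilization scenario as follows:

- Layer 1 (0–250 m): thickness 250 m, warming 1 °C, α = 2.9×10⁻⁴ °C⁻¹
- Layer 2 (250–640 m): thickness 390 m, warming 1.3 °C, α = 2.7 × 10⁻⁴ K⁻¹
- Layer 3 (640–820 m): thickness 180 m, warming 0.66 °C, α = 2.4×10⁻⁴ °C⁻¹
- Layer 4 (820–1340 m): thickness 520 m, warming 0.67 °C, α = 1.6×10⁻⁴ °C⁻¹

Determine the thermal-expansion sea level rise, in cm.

29.4 cm

0–250 m: 2.9×10⁻⁴ × 250 × 1 = 0.07250 m
390 × 2.7×10⁻⁴ × 1.3 = 0.13689 m
0.66 × 180 × 2.4×10⁻⁴ = 0.028512 m
Layer 4: 520 × 1.6×10⁻⁴ × 0.67 = 0.055744 m
Δh = 0.07250 + 0.13689 + 0.028512 + 0.055744 = 0.293646 m ≈ 29.4 cm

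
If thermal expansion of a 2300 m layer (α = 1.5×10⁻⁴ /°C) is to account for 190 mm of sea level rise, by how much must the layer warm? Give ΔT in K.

ΔT = Δh/(αH) = 0.19 / (1.5×10⁻⁴ × 2300) ≈ 0.5507 K

0.55 K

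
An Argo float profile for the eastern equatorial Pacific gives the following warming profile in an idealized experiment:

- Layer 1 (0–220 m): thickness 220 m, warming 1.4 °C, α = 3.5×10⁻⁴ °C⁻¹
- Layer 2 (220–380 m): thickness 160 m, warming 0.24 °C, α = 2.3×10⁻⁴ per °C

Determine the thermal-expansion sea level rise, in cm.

0–220 m: 1.4 × 220 × 3.5×10⁻⁴ = 0.10780 m
0.24 × 160 × 2.3×10⁻⁴ = 0.008832 m
Δh = 0.10780 + 0.008832 = 0.116632 m

11.7 cm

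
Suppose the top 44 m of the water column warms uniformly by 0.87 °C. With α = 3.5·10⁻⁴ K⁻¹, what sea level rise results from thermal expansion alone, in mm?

Δh = αΔT·H = 3.5×10⁻⁴ × 0.87 × 44 = 0.013398 m

about 13 mm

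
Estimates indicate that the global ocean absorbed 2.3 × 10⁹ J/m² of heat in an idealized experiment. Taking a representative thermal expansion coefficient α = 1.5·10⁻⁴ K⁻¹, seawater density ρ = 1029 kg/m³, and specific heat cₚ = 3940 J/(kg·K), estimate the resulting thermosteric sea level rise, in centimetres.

8.5 cm of thermosteric rise

Δh = αQ/(ρcₚ) = 1.5×10⁻⁴ × 2.3×10⁹ / (1029 × 3940) ≈ 0.085096 m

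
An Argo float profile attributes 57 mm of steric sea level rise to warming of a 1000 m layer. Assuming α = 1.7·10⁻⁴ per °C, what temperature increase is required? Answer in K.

ΔT = Δh/(αH) = 0.057 / (1.7×10⁻⁴ × 1000) ≈ 0.3353 K

0.335 K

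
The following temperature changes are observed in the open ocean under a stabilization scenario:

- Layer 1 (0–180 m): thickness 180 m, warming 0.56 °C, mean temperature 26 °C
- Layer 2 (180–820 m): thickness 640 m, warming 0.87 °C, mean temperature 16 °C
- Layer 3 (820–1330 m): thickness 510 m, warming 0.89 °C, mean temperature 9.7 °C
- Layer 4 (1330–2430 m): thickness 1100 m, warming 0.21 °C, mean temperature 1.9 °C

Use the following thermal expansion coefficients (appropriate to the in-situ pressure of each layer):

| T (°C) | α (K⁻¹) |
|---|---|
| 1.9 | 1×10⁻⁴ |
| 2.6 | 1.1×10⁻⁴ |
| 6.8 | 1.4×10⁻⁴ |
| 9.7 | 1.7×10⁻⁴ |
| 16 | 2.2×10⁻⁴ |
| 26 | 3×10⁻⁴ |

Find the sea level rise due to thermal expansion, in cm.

about 25.3 cm

Layer 1 at 26 °C → α = 3×10⁻⁴ K⁻¹
Layer 2 at 16 °C → α = 2.2×10⁻⁴ K⁻¹
Layer 3 at 9.7 °C → α = 1.7×10⁻⁴ K⁻¹
Layer 4 at 1.9 °C → α = 1×10⁻⁴ K⁻¹
Layer 1: 3×10⁻⁴ × 180 × 0.56 = 0.03024 m
Layer 2: 2.2×10⁻⁴ × 0.87 × 640 = 0.122496 m
Layer 3: 510 × 1.7×10⁻⁴ × 0.89 = 0.077163 m
1330–2430 m: 0.21 × 1100 × 1×10⁻⁴ = 0.02310 m
Δh = 0.03024 + 0.122496 + 0.077163 + 0.02310 = 0.252999 m ≈ 25.3 cm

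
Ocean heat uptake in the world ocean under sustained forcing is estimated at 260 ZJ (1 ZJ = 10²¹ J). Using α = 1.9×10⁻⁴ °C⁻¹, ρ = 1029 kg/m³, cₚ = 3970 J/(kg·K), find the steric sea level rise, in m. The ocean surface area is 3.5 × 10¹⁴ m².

Δh ≈ 0.0346 m

Per unit area: Q = 260×10²¹ / (3.5×10¹⁴) ≈ 7.429×10⁸ J/m²
Δh = αQ/(ρcₚ) = 1.9×10⁻⁴ × 7.429×10⁸ / (1029 × 3970) ≈ 0.034552 m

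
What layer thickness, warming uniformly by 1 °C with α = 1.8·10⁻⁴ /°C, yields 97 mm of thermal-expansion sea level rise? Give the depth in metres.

H = Δh/(αΔT) = 0.097 / (1.8×10⁻⁴ × 1) ≈ 538.9 m

540 m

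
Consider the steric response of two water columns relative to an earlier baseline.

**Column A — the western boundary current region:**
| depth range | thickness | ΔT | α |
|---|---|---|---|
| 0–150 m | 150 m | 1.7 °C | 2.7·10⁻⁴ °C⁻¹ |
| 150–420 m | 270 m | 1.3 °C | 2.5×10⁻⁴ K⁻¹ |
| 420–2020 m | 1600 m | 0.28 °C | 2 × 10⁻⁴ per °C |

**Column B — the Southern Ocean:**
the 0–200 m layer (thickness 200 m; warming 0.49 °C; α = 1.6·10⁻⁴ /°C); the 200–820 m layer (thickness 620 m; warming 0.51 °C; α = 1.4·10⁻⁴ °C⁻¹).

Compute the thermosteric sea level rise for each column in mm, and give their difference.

A: 246 mm; B: 59.9 mm; difference 186 mm

A Layer 1: 150 × 2.7×10⁻⁴ × 1.7 = 0.06885 m
A 150–420 m: 1.3 × 2.5×10⁻⁴ × 270 = 0.08775 m
A 1600 × 2×10⁻⁴ × 0.28 = 0.08960 m
A total: 0.24620 m
B Layer 1: 200 × 0.49 × 1.6×10⁻⁴ = 0.01568 m
B 200–820 m: 0.51 × 1.4×10⁻⁴ × 620 = 0.044268 m
B total: 0.059948 m
Difference: 0.24620 − 0.059948 = 0.186252 m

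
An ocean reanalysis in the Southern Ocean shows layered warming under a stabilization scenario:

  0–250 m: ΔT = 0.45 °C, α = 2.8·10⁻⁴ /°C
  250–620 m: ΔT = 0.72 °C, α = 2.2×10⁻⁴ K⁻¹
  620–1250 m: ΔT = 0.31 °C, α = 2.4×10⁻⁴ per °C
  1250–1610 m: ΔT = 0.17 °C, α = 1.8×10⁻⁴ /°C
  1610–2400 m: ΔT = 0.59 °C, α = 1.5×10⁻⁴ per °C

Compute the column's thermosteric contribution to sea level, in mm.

about 218 mm

2.8×10⁻⁴ × 0.45 × 250 = 0.03150 m
250–620 m: 0.72 × 370 × 2.2×10⁻⁴ = 0.058608 m
620–1250 m: 2.4×10⁻⁴ × 630 × 0.31 = 0.046872 m
1250–1610 m: 360 × 0.17 × 1.8×10⁻⁴ = 0.011016 m
790 × 0.59 × 1.5×10⁻⁴ = 0.069915 m
Δh = 0.03150 + 0.058608 + 0.046872 + 0.011016 + 0.069915 = 0.217911 m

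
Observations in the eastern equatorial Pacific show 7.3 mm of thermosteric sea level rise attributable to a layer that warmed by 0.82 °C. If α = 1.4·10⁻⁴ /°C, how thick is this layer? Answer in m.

about 63.6 m

H = Δh/(αΔT) = 0.0073 / (1.4×10⁻⁴ × 0.82) ≈ 63.59 m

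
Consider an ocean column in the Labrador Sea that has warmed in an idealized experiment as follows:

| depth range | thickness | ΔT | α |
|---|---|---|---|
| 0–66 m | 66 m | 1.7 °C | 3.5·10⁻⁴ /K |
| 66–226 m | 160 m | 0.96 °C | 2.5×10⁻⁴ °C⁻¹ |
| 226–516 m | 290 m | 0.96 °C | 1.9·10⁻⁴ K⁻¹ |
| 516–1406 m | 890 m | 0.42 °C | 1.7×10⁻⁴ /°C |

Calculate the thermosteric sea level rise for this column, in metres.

about 0.194 m

66 × 3.5×10⁻⁴ × 1.7 = 0.03927 m
66–226 m: 0.96 × 160 × 2.5×10⁻⁴ = 0.03840 m
226–516 m: 1.9×10⁻⁴ × 290 × 0.96 = 0.052896 m
Layer 4: 0.42 × 890 × 1.7×10⁻⁴ = 0.063546 m
Δh = 0.03927 + 0.03840 + 0.052896 + 0.063546 = 0.194112 m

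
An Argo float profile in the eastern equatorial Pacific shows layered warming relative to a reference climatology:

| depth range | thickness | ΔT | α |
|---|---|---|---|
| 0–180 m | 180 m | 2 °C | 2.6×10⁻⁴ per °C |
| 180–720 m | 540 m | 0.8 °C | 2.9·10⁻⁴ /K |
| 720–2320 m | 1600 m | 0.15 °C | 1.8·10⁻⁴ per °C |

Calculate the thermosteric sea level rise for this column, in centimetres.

26.2 cm of thermosteric rise

0–180 m: 2 × 180 × 2.6×10⁻⁴ = 0.09360 m
Layer 2: 540 × 2.9×10⁻⁴ × 0.8 = 0.12528 m
Layer 3: 1.8×10⁻⁴ × 1600 × 0.15 = 0.04320 m
Δh = 0.09360 + 0.12528 + 0.04320 = 0.26208 m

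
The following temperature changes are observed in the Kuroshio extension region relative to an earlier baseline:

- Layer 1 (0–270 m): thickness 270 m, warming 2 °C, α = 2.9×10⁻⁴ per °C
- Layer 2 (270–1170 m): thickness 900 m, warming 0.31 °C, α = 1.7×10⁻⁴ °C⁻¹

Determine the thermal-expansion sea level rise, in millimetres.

270 × 2.9×10⁻⁴ × 2 = 0.15660 m
Layer 2: 0.31 × 1.7×10⁻⁴ × 900 = 0.04743 m
Δh = 0.15660 + 0.04743 = 0.20403 m ≈ 204 mm

Δh ≈ 204 mm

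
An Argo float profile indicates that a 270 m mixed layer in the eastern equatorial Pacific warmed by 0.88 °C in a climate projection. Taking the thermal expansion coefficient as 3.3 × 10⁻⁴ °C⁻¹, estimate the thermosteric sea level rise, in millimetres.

Δh = αΔT·H = 3.3×10⁻⁴ × 0.88 × 270 = 0.078408 m

about 78.4 mm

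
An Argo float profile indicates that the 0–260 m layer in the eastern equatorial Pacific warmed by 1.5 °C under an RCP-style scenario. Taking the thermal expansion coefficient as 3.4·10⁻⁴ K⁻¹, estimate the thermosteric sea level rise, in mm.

about 133 mm

Δh = αΔT·H = 3.4×10⁻⁴ × 1.5 × 260 = 0.13260 m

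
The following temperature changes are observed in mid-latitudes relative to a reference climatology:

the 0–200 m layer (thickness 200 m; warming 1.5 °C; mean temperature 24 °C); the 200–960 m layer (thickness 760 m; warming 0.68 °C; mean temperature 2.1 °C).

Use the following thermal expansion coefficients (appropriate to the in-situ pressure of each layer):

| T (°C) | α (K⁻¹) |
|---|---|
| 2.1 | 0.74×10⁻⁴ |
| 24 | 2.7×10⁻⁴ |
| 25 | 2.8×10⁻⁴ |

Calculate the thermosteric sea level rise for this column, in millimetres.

Layer 1 at 24 °C → α = 2.7×10⁻⁴ K⁻¹
Layer 2 at 2.1 °C → α = 0.74×10⁻⁴ K⁻¹
0–200 m: 1.5 × 200 × 2.7×10⁻⁴ = 0.08100 m
Layer 2: 0.68 × 0.74×10⁻⁴ × 760 = 0.0382432 m
Δh = 0.08100 + 0.0382432 = 0.1192432 m

Δh ≈ 119 mm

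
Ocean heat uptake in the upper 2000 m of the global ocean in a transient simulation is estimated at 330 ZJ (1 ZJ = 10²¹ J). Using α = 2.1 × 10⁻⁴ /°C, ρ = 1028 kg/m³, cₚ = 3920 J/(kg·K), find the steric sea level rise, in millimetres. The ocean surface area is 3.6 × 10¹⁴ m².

Per unit area: Q = 330×10²¹ / (3.6×10¹⁴) ≈ 9.167×10⁸ J/m²
Δh = αQ/(ρcₚ) = 2.1×10⁻⁴ × 9.167×10⁸ / (1028 × 3920) ≈ 0.047771 m

47.8 mm of thermosteric rise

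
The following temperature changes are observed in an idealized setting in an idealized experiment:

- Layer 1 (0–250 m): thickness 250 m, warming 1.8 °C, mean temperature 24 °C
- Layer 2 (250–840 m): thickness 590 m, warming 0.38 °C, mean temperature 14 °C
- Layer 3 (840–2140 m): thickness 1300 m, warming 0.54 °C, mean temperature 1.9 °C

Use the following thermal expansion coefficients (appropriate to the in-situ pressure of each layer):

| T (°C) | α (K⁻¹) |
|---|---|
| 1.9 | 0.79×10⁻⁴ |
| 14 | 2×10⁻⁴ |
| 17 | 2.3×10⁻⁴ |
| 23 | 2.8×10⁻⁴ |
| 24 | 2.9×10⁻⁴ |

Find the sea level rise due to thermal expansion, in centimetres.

Δh = 23 cm

Layer 1 at 24 °C → α = 2.9×10⁻⁴ K⁻¹
Layer 2 at 14 °C → α = 2×10⁻⁴ K⁻¹
Layer 3 at 1.9 °C → α = 0.79×10⁻⁴ K⁻¹
Layer 1: 2.9×10⁻⁴ × 1.8 × 250 = 0.13050 m
0.38 × 2×10⁻⁴ × 590 = 0.04484 m
0.79×10⁻⁴ × 0.54 × 1300 = 0.055458 m
Δh = 0.13050 + 0.04484 + 0.055458 = 0.230798 m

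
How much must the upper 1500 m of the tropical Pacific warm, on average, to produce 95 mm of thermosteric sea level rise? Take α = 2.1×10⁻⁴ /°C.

ΔT ≈ 0.302 °C

ΔT = Δh/(αH) = 0.095 / (2.1×10⁻⁴ × 1500) ≈ 0.3016 °C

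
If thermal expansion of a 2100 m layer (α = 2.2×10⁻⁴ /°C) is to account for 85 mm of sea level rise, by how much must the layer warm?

0.184 °C

ΔT = Δh/(αH) = 0.085 / (2.2×10⁻⁴ × 2100) ≈ 0.1840 °C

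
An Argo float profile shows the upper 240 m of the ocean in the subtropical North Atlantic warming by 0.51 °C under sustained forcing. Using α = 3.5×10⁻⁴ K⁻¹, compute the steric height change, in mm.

Δh = αΔT·H = 3.5×10⁻⁴ × 0.51 × 240 = 0.04284 m

42.8 mm of thermosteric rise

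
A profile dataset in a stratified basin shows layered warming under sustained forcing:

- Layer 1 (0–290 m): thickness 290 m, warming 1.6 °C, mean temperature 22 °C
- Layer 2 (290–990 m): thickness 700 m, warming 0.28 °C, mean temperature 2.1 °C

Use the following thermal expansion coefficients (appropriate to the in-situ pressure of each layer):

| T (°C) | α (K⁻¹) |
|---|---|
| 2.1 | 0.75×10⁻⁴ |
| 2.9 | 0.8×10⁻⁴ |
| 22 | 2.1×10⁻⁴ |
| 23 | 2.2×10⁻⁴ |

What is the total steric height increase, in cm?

Layer 1 at 22 °C → α = 2.1×10⁻⁴ K⁻¹
Layer 2 at 2.1 °C → α = 0.75×10⁻⁴ K⁻¹
Layer 1: 290 × 1.6 × 2.1×10⁻⁴ = 0.09744 m
Layer 2: 700 × 0.75×10⁻⁴ × 0.28 = 0.01470 m
Δh = 0.09744 + 0.01470 = 0.11214 m

11 cm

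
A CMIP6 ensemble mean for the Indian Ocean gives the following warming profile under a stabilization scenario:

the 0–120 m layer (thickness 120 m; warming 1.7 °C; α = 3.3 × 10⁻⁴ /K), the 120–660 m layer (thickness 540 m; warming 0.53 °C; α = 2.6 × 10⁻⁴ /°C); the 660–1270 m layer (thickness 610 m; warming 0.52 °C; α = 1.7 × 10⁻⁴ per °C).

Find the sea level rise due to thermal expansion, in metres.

Δh = 0.20 m

3.3×10⁻⁴ × 120 × 1.7 = 0.06732 m
Layer 2: 2.6×10⁻⁴ × 0.53 × 540 = 0.074412 m
Layer 3: 0.52 × 1.7×10⁻⁴ × 610 = 0.053924 m
Δh = 0.06732 + 0.074412 + 0.053924 = 0.195656 m ≈ 0.20 m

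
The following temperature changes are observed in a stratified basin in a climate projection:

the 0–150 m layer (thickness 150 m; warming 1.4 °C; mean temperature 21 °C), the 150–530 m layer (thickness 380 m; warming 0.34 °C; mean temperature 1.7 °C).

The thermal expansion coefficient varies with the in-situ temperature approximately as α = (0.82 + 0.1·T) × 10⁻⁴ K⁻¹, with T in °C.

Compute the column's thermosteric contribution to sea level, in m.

Layer 1: α = (0.82 + 0.1×21)×10⁻⁴ = 2.92×10⁻⁴ K⁻¹
Layer 2: α = (0.82 + 0.1×1.7)×10⁻⁴ = 0.99×10⁻⁴ K⁻¹
Layer 1: 1.4 × 150 × 2.92×10⁻⁴ = 0.06132 m
0.99×10⁻⁴ × 380 × 0.34 = 0.0127908 m
Δh = 0.06132 + 0.0127908 = 0.0741108 m

about 0.0741 m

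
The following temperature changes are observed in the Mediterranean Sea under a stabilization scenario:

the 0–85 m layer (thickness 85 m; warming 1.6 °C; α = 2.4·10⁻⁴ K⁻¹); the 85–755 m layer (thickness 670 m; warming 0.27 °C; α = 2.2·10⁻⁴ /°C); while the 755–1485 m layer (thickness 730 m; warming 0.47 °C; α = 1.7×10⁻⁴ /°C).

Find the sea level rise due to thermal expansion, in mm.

about 131 mm

1.6 × 85 × 2.4×10⁻⁴ = 0.03264 m
85–755 m: 0.27 × 2.2×10⁻⁴ × 670 = 0.039798 m
755–1485 m: 0.47 × 730 × 1.7×10⁻⁴ = 0.058327 m
Δh = 0.03264 + 0.039798 + 0.058327 = 0.130765 m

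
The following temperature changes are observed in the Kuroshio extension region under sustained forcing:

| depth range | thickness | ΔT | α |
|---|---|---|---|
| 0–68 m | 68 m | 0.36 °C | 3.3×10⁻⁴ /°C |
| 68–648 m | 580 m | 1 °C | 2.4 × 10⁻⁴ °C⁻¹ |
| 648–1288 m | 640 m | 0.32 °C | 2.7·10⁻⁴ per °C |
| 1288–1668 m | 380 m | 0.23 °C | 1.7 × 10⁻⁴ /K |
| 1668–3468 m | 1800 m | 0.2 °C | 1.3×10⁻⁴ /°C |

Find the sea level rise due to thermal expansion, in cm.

about 26.4 cm

0.36 × 3.3×10⁻⁴ × 68 = 0.0080784 m
580 × 2.4×10⁻⁴ × 1 = 0.13920 m
Layer 3: 640 × 0.32 × 2.7×10⁻⁴ = 0.055296 m
1288–1668 m: 0.23 × 380 × 1.7×10⁻⁴ = 0.014858 m
Layer 5: 0.2 × 1800 × 1.3×10⁻⁴ = 0.04680 m
Δh = 0.0080784 + 0.13920 + 0.055296 + 0.014858 + 0.04680 = 0.2642324 m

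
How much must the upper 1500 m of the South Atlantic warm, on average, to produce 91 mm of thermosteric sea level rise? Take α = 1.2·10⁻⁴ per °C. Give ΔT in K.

about 0.51 K

ΔT = Δh/(αH) = 0.091 / (1.2×10⁻⁴ × 1500) ≈ 0.5056 K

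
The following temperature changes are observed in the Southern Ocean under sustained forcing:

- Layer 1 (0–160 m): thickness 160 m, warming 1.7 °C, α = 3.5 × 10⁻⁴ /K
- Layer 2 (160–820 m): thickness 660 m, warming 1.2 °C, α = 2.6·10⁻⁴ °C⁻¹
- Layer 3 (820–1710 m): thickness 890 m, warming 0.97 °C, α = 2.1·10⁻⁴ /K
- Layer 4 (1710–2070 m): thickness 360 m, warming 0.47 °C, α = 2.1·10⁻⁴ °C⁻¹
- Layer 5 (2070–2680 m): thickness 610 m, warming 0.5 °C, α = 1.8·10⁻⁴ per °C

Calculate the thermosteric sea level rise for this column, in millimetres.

Layer 1: 3.5×10⁻⁴ × 1.7 × 160 = 0.09520 m
2.6×10⁻⁴ × 660 × 1.2 = 0.20592 m
Layer 3: 0.97 × 2.1×10⁻⁴ × 890 = 0.181293 m
Layer 4: 0.47 × 360 × 2.1×10⁻⁴ = 0.035532 m
2070–2680 m: 0.5 × 1.8×10⁻⁴ × 610 = 0.05490 m
Δh = 0.09520 + 0.20592 + 0.181293 + 0.035532 + 0.05490 = 0.572845 m

Δh ≈ 573 mm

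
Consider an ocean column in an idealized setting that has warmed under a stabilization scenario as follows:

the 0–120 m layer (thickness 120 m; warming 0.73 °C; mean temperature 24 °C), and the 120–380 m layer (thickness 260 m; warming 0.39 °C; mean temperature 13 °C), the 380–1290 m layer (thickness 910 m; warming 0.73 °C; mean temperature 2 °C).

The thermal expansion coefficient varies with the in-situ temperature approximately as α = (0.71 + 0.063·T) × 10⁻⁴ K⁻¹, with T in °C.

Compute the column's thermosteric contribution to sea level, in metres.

Δh = 0.091 m

Layer 1: α = (0.71 + 0.063×24)×10⁻⁴ = 2.222×10⁻⁴ K⁻¹
Layer 2: α = (0.71 + 0.063×13)×10⁻⁴ = 1.529×10⁻⁴ K⁻¹
Layer 3: α = (0.71 + 0.063×2)×10⁻⁴ = 0.836×10⁻⁴ K⁻¹
120 × 2.222×10⁻⁴ × 0.73 = 0.01946472 m
Layer 2: 260 × 0.39 × 1.529×10⁻⁴ = 0.01550406 m
Layer 3: 0.836×10⁻⁴ × 0.73 × 910 = 0.05553548 m
Δh = 0.01946472 + 0.01550406 + 0.05553548 = 0.09050426 m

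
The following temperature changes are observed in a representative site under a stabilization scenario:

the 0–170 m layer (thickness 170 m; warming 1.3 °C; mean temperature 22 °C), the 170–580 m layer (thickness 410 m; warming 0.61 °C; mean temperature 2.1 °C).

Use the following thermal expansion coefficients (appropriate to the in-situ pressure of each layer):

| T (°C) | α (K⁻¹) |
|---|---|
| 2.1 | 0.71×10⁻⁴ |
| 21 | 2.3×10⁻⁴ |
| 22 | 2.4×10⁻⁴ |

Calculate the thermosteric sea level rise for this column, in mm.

70.8 mm

Layer 1 at 22 °C → α = 2.4×10⁻⁴ K⁻¹
Layer 2 at 2.1 °C → α = 0.71×10⁻⁴ K⁻¹
0–170 m: 170 × 2.4×10⁻⁴ × 1.3 = 0.05304 m
410 × 0.61 × 0.71×10⁻⁴ = 0.0177571 m
Δh = 0.05304 + 0.0177571 = 0.0707971 m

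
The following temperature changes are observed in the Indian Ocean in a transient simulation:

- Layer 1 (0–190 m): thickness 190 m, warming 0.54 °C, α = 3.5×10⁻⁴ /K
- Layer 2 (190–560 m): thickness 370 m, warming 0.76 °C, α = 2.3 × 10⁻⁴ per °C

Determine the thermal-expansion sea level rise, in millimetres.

about 101 mm

Layer 1: 190 × 3.5×10⁻⁴ × 0.54 = 0.03591 m
0.76 × 2.3×10⁻⁴ × 370 = 0.064676 m
Δh = 0.03591 + 0.064676 = 0.100586 m ≈ 101 mm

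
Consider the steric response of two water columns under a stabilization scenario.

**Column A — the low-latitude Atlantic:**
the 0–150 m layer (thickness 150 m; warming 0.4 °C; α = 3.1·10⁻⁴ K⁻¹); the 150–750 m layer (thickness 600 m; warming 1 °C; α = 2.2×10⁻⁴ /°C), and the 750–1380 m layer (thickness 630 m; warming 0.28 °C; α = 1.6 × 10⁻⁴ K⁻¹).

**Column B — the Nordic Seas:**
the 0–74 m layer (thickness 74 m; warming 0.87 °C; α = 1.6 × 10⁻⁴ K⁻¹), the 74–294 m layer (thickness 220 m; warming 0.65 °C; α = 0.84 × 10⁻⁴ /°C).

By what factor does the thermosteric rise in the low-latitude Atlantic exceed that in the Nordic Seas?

8.01

A 0.4 × 3.1×10⁻⁴ × 150 = 0.01860 m
A 1 × 2.2×10⁻⁴ × 600 = 0.13200 m
A 750–1380 m: 1.6×10⁻⁴ × 630 × 0.28 = 0.028224 m
A total: 0.178824 m
B 1.6×10⁻⁴ × 0.87 × 74 = 0.0103008 m
B 220 × 0.84×10⁻⁴ × 0.65 = 0.012012 m
B total: 0.0223128 m
Ratio: 0.178824 / 0.0223128 ≈ 8.014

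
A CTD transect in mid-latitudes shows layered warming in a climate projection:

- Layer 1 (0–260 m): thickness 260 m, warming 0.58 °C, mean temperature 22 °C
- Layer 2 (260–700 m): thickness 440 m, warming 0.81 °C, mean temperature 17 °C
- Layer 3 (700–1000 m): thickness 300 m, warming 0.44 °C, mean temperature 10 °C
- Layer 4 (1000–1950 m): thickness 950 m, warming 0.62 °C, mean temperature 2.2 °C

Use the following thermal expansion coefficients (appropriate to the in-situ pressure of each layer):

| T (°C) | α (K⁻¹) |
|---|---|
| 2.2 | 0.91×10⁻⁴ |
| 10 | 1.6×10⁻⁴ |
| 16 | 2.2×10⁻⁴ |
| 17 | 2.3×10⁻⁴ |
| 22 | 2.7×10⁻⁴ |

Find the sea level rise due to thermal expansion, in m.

Δh ≈ 0.20 m

Layer 1 at 22 °C → α = 2.7×10⁻⁴ K⁻¹
Layer 2 at 17 °C → α = 2.3×10⁻⁴ K⁻¹
Layer 3 at 10 °C → α = 1.6×10⁻⁴ K⁻¹
Layer 4 at 2.2 °C → α = 0.91×10⁻⁴ K⁻¹
260 × 2.7×10⁻⁴ × 0.58 = 0.040716 m
260–700 m: 440 × 0.81 × 2.3×10⁻⁴ = 0.081972 m
300 × 0.44 × 1.6×10⁻⁴ = 0.02112 m
Layer 4: 0.91×10⁻⁴ × 950 × 0.62 = 0.053599 m
Δh = 0.040716 + 0.081972 + 0.02112 + 0.053599 = 0.197407 m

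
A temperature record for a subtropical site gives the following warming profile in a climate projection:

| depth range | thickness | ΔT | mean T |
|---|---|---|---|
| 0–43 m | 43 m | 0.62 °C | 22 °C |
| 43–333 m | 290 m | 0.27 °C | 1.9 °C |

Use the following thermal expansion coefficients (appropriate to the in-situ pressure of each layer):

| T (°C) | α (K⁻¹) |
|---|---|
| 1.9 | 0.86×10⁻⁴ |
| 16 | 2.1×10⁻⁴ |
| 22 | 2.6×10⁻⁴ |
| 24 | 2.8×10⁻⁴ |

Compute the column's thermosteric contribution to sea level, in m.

Layer 1 at 22 °C → α = 2.6×10⁻⁴ K⁻¹
Layer 2 at 1.9 °C → α = 0.86×10⁻⁴ K⁻¹
0–43 m: 43 × 2.6×10⁻⁴ × 0.62 = 0.0069316 m
Layer 2: 0.27 × 290 × 0.86×10⁻⁴ = 0.0067338 m
Δh = 0.0069316 + 0.0067338 = 0.0136654 m

0.0137 m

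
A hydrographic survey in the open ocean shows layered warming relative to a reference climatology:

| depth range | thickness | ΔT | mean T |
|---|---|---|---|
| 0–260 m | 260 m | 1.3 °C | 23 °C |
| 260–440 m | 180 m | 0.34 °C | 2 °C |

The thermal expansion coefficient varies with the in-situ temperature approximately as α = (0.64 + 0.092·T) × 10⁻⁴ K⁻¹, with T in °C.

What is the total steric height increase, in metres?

Layer 1: α = (0.64 + 0.092×23)×10⁻⁴ = 2.756×10⁻⁴ K⁻¹
Layer 2: α = (0.64 + 0.092×2)×10⁻⁴ = 0.824×10⁻⁴ K⁻¹
0–260 m: 260 × 1.3 × 2.756×10⁻⁴ = 0.0931528 m
Layer 2: 0.34 × 180 × 0.824×10⁻⁴ = 0.00504288 m
Δh = 0.0931528 + 0.00504288 = 0.09819568 m

Δh ≈ 0.0982 m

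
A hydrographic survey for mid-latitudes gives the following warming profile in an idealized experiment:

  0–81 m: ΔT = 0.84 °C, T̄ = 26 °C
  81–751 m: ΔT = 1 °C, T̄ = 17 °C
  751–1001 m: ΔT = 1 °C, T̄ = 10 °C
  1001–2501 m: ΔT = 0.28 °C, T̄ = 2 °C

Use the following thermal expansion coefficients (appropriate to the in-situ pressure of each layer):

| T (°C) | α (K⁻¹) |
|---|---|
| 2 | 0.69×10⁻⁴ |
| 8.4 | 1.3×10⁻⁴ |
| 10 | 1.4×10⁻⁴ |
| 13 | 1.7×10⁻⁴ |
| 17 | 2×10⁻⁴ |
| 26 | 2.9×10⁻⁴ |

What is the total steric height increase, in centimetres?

22 cm of thermosteric rise

Layer 1 at 26 °C → α = 2.9×10⁻⁴ K⁻¹
Layer 2 at 17 °C → α = 2×10⁻⁴ K⁻¹
Layer 3 at 10 °C → α = 1.4×10⁻⁴ K⁻¹
Layer 4 at 2 °C → α = 0.69×10⁻⁴ K⁻¹
2.9×10⁻⁴ × 0.84 × 81 = 0.0197316 m
Layer 2: 670 × 1 × 2×10⁻⁴ = 0.13400 m
751–1001 m: 1.4×10⁻⁴ × 250 × 1 = 0.03500 m
1001–2501 m: 0.28 × 0.69×10⁻⁴ × 1500 = 0.02898 m
Δh = 0.0197316 + 0.13400 + 0.03500 + 0.02898 = 0.2177116 m ≈ 22 cm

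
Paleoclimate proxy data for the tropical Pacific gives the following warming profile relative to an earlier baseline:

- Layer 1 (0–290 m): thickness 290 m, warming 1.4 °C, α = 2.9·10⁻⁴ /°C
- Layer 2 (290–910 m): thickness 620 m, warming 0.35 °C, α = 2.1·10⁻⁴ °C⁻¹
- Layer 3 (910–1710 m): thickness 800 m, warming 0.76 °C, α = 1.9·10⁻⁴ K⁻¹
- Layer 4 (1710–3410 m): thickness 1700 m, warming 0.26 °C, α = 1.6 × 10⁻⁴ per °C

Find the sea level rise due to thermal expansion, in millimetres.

Δh = 350 mm

Layer 1: 290 × 2.9×10⁻⁴ × 1.4 = 0.11774 m
Layer 2: 2.1×10⁻⁴ × 0.35 × 620 = 0.04557 m
Layer 3: 0.76 × 1.9×10⁻⁴ × 800 = 0.11552 m
1700 × 1.6×10⁻⁴ × 0.26 = 0.07072 m
Δh = 0.11774 + 0.04557 + 0.11552 + 0.07072 = 0.34955 m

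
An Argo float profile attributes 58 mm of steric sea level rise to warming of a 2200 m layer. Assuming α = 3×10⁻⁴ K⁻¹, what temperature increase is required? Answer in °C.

0.088 °C

ΔT = Δh/(αH) = 0.058 / (3×10⁻⁴ × 2200) ≈ 0.08788 °C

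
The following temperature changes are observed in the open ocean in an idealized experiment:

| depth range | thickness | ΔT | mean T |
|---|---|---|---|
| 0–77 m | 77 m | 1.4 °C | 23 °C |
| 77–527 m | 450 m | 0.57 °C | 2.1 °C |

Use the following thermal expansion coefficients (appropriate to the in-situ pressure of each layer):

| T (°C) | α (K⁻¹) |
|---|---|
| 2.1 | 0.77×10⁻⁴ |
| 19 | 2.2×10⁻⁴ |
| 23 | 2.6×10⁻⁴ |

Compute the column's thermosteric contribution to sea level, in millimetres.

47.8 mm of thermosteric rise

Layer 1 at 23 °C → α = 2.6×10⁻⁴ K⁻¹
Layer 2 at 2.1 °C → α = 0.77×10⁻⁴ K⁻¹
0–77 m: 2.6×10⁻⁴ × 77 × 1.4 = 0.028028 m
77–527 m: 0.57 × 0.77×10⁻⁴ × 450 = 0.0197505 m
Δh = 0.028028 + 0.0197505 = 0.0477785 m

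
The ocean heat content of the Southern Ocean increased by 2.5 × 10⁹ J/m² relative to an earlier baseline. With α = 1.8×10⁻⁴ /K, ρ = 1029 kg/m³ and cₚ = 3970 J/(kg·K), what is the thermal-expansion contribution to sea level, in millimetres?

110 mm

Δh = αQ/(ρcₚ) = 1.8×10⁻⁴ × 2.5×10⁹ / (1029 × 3970) ≈ 0.11016 m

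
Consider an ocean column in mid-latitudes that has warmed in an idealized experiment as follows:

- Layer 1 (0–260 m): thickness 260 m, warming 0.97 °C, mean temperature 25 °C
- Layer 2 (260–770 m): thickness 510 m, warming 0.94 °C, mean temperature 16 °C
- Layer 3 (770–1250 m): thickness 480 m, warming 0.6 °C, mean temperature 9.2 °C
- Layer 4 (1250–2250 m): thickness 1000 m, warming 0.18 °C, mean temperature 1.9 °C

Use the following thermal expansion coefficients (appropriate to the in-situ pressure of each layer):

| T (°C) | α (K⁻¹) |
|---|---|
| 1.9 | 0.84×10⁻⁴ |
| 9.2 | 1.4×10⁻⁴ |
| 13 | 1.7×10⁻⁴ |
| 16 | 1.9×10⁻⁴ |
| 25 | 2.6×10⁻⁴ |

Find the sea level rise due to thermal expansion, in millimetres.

Layer 1 at 25 °C → α = 2.6×10⁻⁴ K⁻¹
Layer 2 at 16 °C → α = 1.9×10⁻⁴ K⁻¹
Layer 3 at 9.2 °C → α = 1.4×10⁻⁴ K⁻¹
Layer 4 at 1.9 °C → α = 0.84×10⁻⁴ K⁻¹
Layer 1: 260 × 2.6×10⁻⁴ × 0.97 = 0.065572 m
260–770 m: 510 × 0.94 × 1.9×10⁻⁴ = 0.091086 m
Layer 3: 0.6 × 480 × 1.4×10⁻⁴ = 0.04032 m
0.18 × 0.84×10⁻⁴ × 1000 = 0.01512 m
Δh = 0.065572 + 0.091086 + 0.04032 + 0.01512 = 0.212098 m ≈ 212 mm

212 mm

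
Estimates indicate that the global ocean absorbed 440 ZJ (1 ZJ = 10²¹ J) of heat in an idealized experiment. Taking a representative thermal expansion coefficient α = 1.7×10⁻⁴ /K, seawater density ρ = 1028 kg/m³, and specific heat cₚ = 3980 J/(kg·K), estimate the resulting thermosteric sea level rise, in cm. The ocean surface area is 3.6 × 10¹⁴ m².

Per unit area: Q = 440×10²¹ / (3.6×10¹⁴) ≈ 1.222×10⁹ J/m²
Δh = αQ/(ρcₚ) = 1.7×10⁻⁴ × 1.222×10⁹ / (1028 × 3980) ≈ 0.050774 m

5.08 cm of thermosteric rise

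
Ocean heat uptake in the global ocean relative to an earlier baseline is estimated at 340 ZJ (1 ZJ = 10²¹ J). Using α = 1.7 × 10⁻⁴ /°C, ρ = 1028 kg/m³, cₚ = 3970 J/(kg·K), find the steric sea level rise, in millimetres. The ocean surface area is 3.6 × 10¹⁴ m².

Per unit area: Q = 340×10²¹ / (3.6×10¹⁴) ≈ 9.444×10⁸ J/m²
Δh = αQ/(ρcₚ) = 1.7×10⁻⁴ × 9.444×10⁸ / (1028 × 3970) ≈ 0.039339 m

39.3 mm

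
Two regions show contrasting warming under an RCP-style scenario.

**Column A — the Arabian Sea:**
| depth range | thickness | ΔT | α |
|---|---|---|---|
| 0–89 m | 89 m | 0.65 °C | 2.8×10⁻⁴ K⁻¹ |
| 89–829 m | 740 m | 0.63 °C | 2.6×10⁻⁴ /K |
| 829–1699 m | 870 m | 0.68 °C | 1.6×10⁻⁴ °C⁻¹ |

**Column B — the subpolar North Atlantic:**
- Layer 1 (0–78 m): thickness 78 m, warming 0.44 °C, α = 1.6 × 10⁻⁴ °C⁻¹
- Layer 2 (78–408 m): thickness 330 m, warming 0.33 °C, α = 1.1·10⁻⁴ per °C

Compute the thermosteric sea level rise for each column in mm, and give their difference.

A: 230 mm; B: 17 mm; difference 210 mm

A Layer 1: 2.8×10⁻⁴ × 0.65 × 89 = 0.016198 m
A Layer 2: 740 × 2.6×10⁻⁴ × 0.63 = 0.121212 m
A 829–1699 m: 0.68 × 1.6×10⁻⁴ × 870 = 0.094656 m
A total: 0.232066 m
B 1.6×10⁻⁴ × 0.44 × 78 = 0.0054912 m
B 330 × 1.1×10⁻⁴ × 0.33 = 0.011979 m
B total: 0.0174702 m
Difference: 0.232066 − 0.0174702 = 0.2145958 m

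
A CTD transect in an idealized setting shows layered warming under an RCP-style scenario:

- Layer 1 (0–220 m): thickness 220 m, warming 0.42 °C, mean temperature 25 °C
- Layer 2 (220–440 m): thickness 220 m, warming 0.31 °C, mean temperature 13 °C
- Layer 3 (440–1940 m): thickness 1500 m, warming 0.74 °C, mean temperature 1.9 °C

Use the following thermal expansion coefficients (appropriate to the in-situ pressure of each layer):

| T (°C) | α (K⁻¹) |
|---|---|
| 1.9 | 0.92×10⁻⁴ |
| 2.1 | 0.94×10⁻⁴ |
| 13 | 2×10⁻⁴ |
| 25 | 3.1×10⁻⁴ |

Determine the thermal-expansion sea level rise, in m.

Δh = 0.144 m

Layer 1 at 25 °C → α = 3.1×10⁻⁴ K⁻¹
Layer 2 at 13 °C → α = 2×10⁻⁴ K⁻¹
Layer 3 at 1.9 °C → α = 0.92×10⁻⁴ K⁻¹
3.1×10⁻⁴ × 220 × 0.42 = 0.028644 m
0.31 × 220 × 2×10⁻⁴ = 0.01364 m
440–1940 m: 0.92×10⁻⁴ × 1500 × 0.74 = 0.10212 m
Δh = 0.028644 + 0.01364 + 0.10212 = 0.144404 m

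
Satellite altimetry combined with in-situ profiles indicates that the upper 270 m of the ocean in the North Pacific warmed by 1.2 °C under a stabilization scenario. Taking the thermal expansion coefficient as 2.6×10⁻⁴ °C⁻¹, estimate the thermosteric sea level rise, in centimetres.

8.4 cm

Δh = αΔT·H = 2.6×10⁻⁴ × 1.2 × 270 = 0.08424 m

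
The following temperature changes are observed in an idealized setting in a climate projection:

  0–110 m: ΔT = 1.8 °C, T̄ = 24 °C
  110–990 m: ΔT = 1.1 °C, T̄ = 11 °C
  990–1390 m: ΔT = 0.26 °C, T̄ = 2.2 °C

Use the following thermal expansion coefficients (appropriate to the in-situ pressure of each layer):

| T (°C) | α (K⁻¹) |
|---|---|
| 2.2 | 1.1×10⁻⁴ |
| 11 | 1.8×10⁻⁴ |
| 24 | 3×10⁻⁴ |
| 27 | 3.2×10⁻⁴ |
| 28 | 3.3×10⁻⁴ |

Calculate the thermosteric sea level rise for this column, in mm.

250 mm of thermosteric rise

Layer 1 at 24 °C → α = 3×10⁻⁴ K⁻¹
Layer 2 at 11 °C → α = 1.8×10⁻⁴ K⁻¹
Layer 3 at 2.2 °C → α = 1.1×10⁻⁴ K⁻¹
0–110 m: 3×10⁻⁴ × 1.8 × 110 = 0.05940 m
Layer 2: 880 × 1.8×10⁻⁴ × 1.1 = 0.17424 m
0.26 × 1.1×10⁻⁴ × 400 = 0.01144 m
Δh = 0.05940 + 0.17424 + 0.01144 = 0.24508 m ≈ 250 mm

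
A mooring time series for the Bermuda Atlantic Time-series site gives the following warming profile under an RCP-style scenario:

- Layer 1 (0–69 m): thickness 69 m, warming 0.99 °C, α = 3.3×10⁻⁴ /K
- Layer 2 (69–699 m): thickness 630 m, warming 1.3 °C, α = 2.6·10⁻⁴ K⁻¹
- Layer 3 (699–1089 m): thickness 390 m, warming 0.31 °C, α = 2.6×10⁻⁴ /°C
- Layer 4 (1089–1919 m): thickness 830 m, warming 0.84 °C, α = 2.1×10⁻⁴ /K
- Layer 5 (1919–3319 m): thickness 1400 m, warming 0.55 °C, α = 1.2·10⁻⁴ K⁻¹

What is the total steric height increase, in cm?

0.99 × 3.3×10⁻⁴ × 69 = 0.0225423 m
630 × 2.6×10⁻⁴ × 1.3 = 0.21294 m
2.6×10⁻⁴ × 390 × 0.31 = 0.031434 m
1089–1919 m: 0.84 × 830 × 2.1×10⁻⁴ = 0.146412 m
1919–3319 m: 0.55 × 1400 × 1.2×10⁻⁴ = 0.09240 m
Δh = 0.0225423 + 0.21294 + 0.031434 + 0.146412 + 0.09240 = 0.5057283 m

50.6 cm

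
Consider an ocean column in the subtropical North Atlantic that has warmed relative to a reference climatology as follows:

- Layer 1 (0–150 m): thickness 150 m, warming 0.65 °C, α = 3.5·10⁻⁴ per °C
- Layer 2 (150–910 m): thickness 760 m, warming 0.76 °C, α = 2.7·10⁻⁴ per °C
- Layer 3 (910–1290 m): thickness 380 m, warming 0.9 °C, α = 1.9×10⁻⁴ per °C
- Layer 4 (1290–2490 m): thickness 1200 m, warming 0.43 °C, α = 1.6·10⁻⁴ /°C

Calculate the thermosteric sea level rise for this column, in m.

about 0.34 m

0–150 m: 3.5×10⁻⁴ × 150 × 0.65 = 0.034125 m
0.76 × 2.7×10⁻⁴ × 760 = 0.155952 m
Layer 3: 380 × 1.9×10⁻⁴ × 0.9 = 0.06498 m
1290–2490 m: 0.43 × 1200 × 1.6×10⁻⁴ = 0.08256 m
Δh = 0.034125 + 0.155952 + 0.06498 + 0.08256 = 0.337617 m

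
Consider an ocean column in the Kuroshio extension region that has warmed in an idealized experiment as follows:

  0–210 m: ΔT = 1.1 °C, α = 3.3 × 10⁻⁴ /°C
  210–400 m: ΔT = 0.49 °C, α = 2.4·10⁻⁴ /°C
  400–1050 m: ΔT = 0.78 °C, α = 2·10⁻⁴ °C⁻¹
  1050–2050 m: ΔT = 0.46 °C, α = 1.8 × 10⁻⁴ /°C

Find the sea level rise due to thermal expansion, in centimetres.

about 28.3 cm

0–210 m: 210 × 3.3×10⁻⁴ × 1.1 = 0.07623 m
190 × 0.49 × 2.4×10⁻⁴ = 0.022344 m
Layer 3: 2×10⁻⁴ × 0.78 × 650 = 0.10140 m
Layer 4: 1000 × 0.46 × 1.8×10⁻⁴ = 0.08280 m
Δh = 0.07623 + 0.022344 + 0.10140 + 0.08280 = 0.282774 m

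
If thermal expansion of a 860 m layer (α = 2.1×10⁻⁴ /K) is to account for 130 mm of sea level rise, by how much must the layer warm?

about 0.720 K

ΔT = Δh/(αH) = 0.13 / (2.1×10⁻⁴ × 860) ≈ 0.7198 K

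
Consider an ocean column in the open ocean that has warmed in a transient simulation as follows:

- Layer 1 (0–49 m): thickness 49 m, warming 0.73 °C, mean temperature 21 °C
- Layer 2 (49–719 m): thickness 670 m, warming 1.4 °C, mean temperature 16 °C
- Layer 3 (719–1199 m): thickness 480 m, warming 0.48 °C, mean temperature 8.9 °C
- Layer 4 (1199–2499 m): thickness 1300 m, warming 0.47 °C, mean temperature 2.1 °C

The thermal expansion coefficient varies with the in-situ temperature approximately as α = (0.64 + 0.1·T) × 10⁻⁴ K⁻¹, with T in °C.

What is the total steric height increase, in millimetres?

Layer 1: α = (0.64 + 0.1×21)×10⁻⁴ = 2.74×10⁻⁴ K⁻¹
Layer 2: α = (0.64 + 0.1×16)×10⁻⁴ = 2.24×10⁻⁴ K⁻¹
Layer 3: α = (0.64 + 0.1×8.9)×10⁻⁴ = 1.53×10⁻⁴ K⁻¹
Layer 4: α = (0.64 + 0.1×2.1)×10⁻⁴ = 0.85×10⁻⁴ K⁻¹
0–49 m: 2.74×10⁻⁴ × 49 × 0.73 = 0.00980098 m
Layer 2: 2.24×10⁻⁴ × 1.4 × 670 = 0.210112 m
1.53×10⁻⁴ × 480 × 0.48 = 0.0352512 m
1199–2499 m: 0.47 × 1300 × 0.85×10⁻⁴ = 0.051935 m
Δh = 0.00980098 + 0.210112 + 0.0352512 + 0.051935 = 0.30709918 m ≈ 307 mm

about 307 mm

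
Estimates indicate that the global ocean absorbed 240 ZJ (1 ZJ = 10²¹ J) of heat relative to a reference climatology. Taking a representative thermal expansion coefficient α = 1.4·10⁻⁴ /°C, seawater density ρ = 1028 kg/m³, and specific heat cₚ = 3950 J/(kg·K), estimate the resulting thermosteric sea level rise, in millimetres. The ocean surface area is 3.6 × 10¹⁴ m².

Per unit area: Q = 240×10²¹ / (3.6×10¹⁴) ≈ 6.667×10⁸ J/m²
Δh = αQ/(ρcₚ) = 1.4×10⁻⁴ × 6.667×10⁸ / (1028 × 3950) ≈ 0.022986 m

23 mm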